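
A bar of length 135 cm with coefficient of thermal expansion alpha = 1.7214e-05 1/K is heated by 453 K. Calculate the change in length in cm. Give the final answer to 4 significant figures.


dL = L0 * alpha * dT
dL = 135 * 1.7214e-05 * 453
dL = 1.053 cm


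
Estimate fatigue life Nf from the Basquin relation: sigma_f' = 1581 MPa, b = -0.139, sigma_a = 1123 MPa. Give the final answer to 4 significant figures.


sigma_a = sigma_f' * (2*Nf)^b
2*Nf = (sigma_a / sigma_f')^(1/b)
2*Nf = (1123 / 1581)^(1/-0.139)
2*Nf = 11.7144
Nf = 5.857 cycles


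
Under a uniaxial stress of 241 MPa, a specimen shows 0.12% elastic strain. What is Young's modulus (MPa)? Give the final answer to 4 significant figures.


E = sigma / epsilon
epsilon = 0.12% = 1.2e-03
E = 241 / 1.2e-03
E = 200800 MPa


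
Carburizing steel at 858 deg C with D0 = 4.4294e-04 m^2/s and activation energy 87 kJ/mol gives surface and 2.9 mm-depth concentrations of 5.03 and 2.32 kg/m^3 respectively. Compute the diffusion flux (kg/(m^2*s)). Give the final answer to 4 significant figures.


Step 1: D = D0 * exp(-Qd/(R*T))
T = 858 + 273.15 = 1131.15 K
D = 4.4294e-04 * exp(-87e3 / (8.314 * 1131.15)) = 4.25288e-08 m^2/s
Step 2: J = D * (C1 - C2) / dx
J = 4.25288e-08 * (5.03 - 2.32) / 2.9e-03
J = 3.974e-05 kg/(m^2*s)


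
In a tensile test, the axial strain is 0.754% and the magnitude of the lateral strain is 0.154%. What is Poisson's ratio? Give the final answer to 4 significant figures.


nu = -epsilon_lat / epsilon_axial
Lateral strain is contraction (negative), so using magnitudes:
nu = 0.154 / 0.754
nu = 0.2042


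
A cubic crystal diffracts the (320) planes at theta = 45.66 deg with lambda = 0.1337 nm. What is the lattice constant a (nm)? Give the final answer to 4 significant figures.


d = lambda / (2*sin(theta))
d = 0.1337 / (2*sin(45.66 deg))
d = 0.0934697 nm
a = d * sqrt(h^2+k^2+l^2) = 0.0934697 * sqrt(13)
a = 0.337 nm


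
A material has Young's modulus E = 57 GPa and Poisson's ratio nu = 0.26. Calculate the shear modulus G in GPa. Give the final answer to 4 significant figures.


G = E / (2*(1+nu))
G = 57 / (2*(1+0.26))
G = 22.62 GPa


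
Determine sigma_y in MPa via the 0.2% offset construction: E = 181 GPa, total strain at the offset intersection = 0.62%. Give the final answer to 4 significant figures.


Offset strain = 0.002
Elastic strain at yield = total_strain - offset = 6.2e-03 - 0.002 = 4.2e-03
sigma_y = E * elastic_strain = 181000 * 4.2e-03
sigma_y = 760.2 MPa


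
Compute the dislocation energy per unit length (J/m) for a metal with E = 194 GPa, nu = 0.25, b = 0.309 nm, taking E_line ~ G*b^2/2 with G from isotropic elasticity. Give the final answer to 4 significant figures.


Step 1: G = E / (2*(1+nu))
G = 194 / (2*(1+0.25)) = 77.6 GPa = 7.76e+10 Pa
Step 2: E_line = G*b^2/2
b = 0.309 nm = 3.09e-10 m
E_line = 0.5 * 7.76e+10 * (3.09e-10)^2 = 3.705e-09 J/m


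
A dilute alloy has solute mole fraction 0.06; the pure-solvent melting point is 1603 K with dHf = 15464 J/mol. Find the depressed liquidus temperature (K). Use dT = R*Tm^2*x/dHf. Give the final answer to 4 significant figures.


dT = R*Tm^2*x / dHf
dT = 8.314 * 1603^2 * 0.06 / 15464
dT = 82.8908 K
T_new = 1603 - 82.8908 = 1520 K


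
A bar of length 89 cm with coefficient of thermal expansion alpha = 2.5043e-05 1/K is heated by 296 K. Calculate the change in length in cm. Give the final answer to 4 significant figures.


dL = L0 * alpha * dT
dL = 89 * 2.5043e-05 * 296
dL = 0.6597 cm


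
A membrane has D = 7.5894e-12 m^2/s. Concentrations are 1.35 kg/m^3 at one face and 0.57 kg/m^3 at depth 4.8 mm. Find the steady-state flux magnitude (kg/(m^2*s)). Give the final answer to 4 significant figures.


J = -D * (dC/dx) = D * (C1 - C2) / dx
J = 7.5894e-12 * (1.35 - 0.57) / 4.8e-03
J = 1.233e-09 kg/(m^2*s)


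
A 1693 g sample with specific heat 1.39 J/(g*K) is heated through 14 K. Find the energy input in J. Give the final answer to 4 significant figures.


Q = m * cp * dT
Q = 1693 * 1.39 * 14
Q = 32950 J


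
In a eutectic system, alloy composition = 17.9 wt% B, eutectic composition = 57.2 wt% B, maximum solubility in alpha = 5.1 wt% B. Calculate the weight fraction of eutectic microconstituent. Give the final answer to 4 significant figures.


f_primary = (C_e - C0) / (C_e - C_alpha_max)
f_primary = (57.2 - 17.9) / (57.2 - 5.1)
f_primary = 0.754319
f_eutectic = 1 - 0.754319 = 0.2457


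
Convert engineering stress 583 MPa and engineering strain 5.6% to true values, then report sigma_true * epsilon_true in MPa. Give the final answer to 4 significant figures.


sigma_true = sigma_eng * (1 + epsilon_eng)
sigma_true = 583 * (1 + 0.056) = 615.648 MPa
epsilon_true = ln(1 + epsilon_eng)
epsilon_true = ln(1 + 0.056) = 0.0544882
sigma_true * epsilon_true = 615.648 * 0.0544882 = 33.55 MPa


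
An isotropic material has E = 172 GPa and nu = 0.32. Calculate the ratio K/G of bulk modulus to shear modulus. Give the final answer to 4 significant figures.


G = E / (2*(1+nu))
G = 172 / (2*(1+0.32)) = 65.1515 GPa
K = E / (3*(1-2*nu))
K = 172 / (3*(1-2*0.32)) = 159.259 GPa
K/G = 159.259 / 65.1515 = 2.444


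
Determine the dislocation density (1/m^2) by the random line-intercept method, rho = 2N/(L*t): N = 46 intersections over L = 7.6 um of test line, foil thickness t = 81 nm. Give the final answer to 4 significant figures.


rho = 2N / (L * t)
L = 7.6 um = 7.6e-06 m, t = 81 nm = 8.1e-08 m
rho = 2 * 46 / (7.6e-06 * 8.1e-08)
rho = 1.494e+14 1/m^2


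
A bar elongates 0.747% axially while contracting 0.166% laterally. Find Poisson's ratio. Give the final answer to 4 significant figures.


nu = -epsilon_lat / epsilon_axial
Lateral strain is contraction (negative), so using magnitudes:
nu = 0.166 / 0.747
nu = 0.2222


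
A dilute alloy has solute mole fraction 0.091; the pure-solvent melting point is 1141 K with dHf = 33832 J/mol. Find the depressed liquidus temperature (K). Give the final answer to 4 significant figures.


dT = R*Tm^2*x / dHf
dT = 8.314 * 1141^2 * 0.091 / 33832
dT = 29.1135 K
T_new = 1141 - 29.1135 = 1112 K


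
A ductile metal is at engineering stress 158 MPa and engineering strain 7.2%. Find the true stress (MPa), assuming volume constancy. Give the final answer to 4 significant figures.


sigma_true = sigma_eng * (1 + epsilon_eng)
sigma_true = 158 * (1 + 0.072)
sigma_true = 169.4 MPa


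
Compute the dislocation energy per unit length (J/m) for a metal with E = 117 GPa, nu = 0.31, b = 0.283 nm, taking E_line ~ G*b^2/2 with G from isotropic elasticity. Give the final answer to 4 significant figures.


Step 1: G = E / (2*(1+nu))
G = 117 / (2*(1+0.31)) = 44.6565 GPa = 4.46565e+10 Pa
Step 2: E_line = G*b^2/2
b = 0.283 nm = 2.83e-10 m
E_line = 0.5 * 4.46565e+10 * (2.83e-10)^2 = 1.788e-09 J/m


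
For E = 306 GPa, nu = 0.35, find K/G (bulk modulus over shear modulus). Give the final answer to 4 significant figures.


G = E / (2*(1+nu))
G = 306 / (2*(1+0.35)) = 113.333 GPa
K = E / (3*(1-2*nu))
K = 306 / (3*(1-2*0.35)) = 340 GPa
K/G = 340 / 113.333 = 3


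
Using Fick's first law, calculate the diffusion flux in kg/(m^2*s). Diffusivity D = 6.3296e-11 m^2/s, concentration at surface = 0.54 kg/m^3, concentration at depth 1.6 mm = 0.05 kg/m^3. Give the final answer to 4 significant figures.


J = -D * (dC/dx) = D * (C1 - C2) / dx
J = 6.3296e-11 * (0.54 - 0.05) / 1.6e-03
J = 1.938e-08 kg/(m^2*s)


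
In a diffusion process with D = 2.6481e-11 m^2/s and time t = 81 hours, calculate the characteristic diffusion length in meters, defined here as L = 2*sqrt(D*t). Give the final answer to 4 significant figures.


t = 81 hr = 291600 s
Diffusion length = 2*sqrt(D*t)
= 2*sqrt(2.6481e-11 * 291600)
= 5.558e-03 m


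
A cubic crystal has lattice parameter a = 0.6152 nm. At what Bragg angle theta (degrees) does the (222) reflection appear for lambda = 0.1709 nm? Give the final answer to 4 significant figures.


d = a / sqrt(h^2+k^2+l^2)
d = 0.6152 / sqrt(12) = 0.177593 nm
lambda = 2*d*sin(theta)  =>  sin(theta) = lambda / (2*d)
sin(theta) = 0.1709 / (2 * 0.177593) = 0.481157
theta = 28.76 deg


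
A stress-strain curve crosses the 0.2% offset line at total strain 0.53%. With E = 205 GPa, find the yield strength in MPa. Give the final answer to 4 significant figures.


Offset strain = 0.002
Elastic strain at yield = total_strain - offset = 5.3e-03 - 0.002 = 3.3e-03
sigma_y = E * elastic_strain = 205000 * 3.3e-03
sigma_y = 676.5 MPa


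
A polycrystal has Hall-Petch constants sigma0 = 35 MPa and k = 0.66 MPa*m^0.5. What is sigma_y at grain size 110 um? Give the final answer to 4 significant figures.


sigma_y = sigma0 + k / sqrt(d)
d = 110 um = 1.1e-04 m
sigma_y = 35 + 0.66 / sqrt(1.1e-04)
sigma_y = 97.93 MPa


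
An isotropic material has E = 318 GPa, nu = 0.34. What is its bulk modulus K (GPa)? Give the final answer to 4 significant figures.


K = E / (3*(1-2*nu))
K = 318 / (3*(1-2*0.34))
K = 331.3 GPa


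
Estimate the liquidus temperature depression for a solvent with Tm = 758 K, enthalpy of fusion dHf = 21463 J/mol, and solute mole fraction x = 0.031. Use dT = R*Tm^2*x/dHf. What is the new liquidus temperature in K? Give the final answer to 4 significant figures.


dT = R*Tm^2*x / dHf
dT = 8.314 * 758^2 * 0.031 / 21463
dT = 6.89953 K
T_new = 758 - 6.89953 = 751.1 K


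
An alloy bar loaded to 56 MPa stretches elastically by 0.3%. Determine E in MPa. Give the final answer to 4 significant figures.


E = sigma / epsilon
epsilon = 0.3% = 3e-03
E = 56 / 3e-03
E = 18670 MPa


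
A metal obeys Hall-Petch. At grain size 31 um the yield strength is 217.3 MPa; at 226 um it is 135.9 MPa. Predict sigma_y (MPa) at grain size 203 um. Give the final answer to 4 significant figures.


sigma_y = sigma0 + k / sqrt(d)
1/sqrt(d1) = 1/sqrt(3.1e-05) = 179.605;  1/sqrt(d2) = 66.519
k = (sigma1 - sigma2) / (1/sqrt(d1) - 1/sqrt(d2)) = (217.3 - 135.9) / (179.605 - 66.519) = 0.719804 MPa*m^0.5
sigma0 = sigma1 - k/sqrt(d1) = 217.3 - 0.719804*179.605 = 88.0193 MPa
sigma_y(d3) = 88.0193 + 0.719804 / sqrt(2.03e-04) = 138.5 MPa


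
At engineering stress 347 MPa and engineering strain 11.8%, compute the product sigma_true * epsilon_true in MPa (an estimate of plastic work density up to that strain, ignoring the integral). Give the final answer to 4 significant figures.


sigma_true = sigma_eng * (1 + epsilon_eng)
sigma_true = 347 * (1 + 0.118) = 387.946 MPa
epsilon_true = ln(1 + epsilon_eng)
epsilon_true = ln(1 + 0.118) = 0.111541
sigma_true * epsilon_true = 387.946 * 0.111541 = 43.27 MPa


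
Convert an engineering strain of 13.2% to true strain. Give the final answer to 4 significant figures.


epsilon_true = ln(1 + epsilon_eng)
epsilon_true = ln(1 + 0.132)
epsilon_true = 0.124


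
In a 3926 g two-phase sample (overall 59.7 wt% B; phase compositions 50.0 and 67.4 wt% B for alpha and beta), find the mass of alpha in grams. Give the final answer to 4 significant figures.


f_alpha = (C_beta - C0) / (C_beta - C_alpha)
f_alpha = (67.4 - 59.7) / (67.4 - 50.0) = 0.442529
m_alpha = f_alpha * m_total = 0.442529 * 3926 = 1737 g


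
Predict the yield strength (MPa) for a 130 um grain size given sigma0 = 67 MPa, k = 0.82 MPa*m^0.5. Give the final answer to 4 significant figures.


sigma_y = sigma0 + k / sqrt(d)
d = 130 um = 1.3e-04 m
sigma_y = 67 + 0.82 / sqrt(1.3e-04)
sigma_y = 138.9 MPa


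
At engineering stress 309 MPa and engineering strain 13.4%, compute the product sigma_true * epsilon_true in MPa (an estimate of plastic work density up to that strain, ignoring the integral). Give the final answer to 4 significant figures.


sigma_true = sigma_eng * (1 + epsilon_eng)
sigma_true = 309 * (1 + 0.134) = 350.406 MPa
epsilon_true = ln(1 + epsilon_eng)
epsilon_true = ln(1 + 0.134) = 0.125751
sigma_true * epsilon_true = 350.406 * 0.125751 = 44.06 MPa


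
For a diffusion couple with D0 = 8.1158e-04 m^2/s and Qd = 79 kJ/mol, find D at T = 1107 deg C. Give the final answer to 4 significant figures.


D = D0 * exp(-Qd / (R*T))
T = 1380.15 K
D = 8.1158e-04 * exp(-79e3 / (8.314 * 1380.15))
D = 8.304e-07 m^2/s


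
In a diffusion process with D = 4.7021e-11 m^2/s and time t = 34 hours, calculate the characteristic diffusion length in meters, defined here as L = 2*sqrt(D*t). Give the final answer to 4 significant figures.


t = 34 hr = 122400 s
Diffusion length = 2*sqrt(D*t)
= 2*sqrt(4.7021e-11 * 122400)
= 4.798e-03 m


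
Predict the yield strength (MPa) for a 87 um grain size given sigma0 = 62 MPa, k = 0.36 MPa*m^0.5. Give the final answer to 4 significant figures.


sigma_y = sigma0 + k / sqrt(d)
d = 87 um = 8.7e-05 m
sigma_y = 62 + 0.36 / sqrt(8.7e-05)
sigma_y = 100.6 MPa


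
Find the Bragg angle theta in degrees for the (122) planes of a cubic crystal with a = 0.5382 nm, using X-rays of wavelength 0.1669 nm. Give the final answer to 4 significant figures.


d = a / sqrt(h^2+k^2+l^2)
d = 0.5382 / sqrt(9) = 0.1794 nm
lambda = 2*d*sin(theta)  =>  sin(theta) = lambda / (2*d)
sin(theta) = 0.1669 / (2 * 0.1794) = 0.465162
theta = 27.72 deg


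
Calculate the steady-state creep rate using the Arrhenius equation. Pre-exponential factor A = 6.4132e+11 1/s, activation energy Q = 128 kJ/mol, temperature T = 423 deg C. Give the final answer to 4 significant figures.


rate = A * exp(-Q / (R*T))
T = 423 + 273.15 = 696.15 K
rate = 6.4132e+11 * exp(-128e3 / (8.314 * 696.15))
rate = 159.4 1/s


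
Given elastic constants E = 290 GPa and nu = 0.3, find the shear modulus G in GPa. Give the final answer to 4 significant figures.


G = E / (2*(1+nu))
G = 290 / (2*(1+0.3))
G = 111.5 GPa


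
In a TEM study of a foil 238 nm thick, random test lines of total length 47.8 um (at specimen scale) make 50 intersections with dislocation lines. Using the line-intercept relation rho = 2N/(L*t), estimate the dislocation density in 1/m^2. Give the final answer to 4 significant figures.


rho = 2N / (L * t)
L = 47.8 um = 4.78e-05 m, t = 238 nm = 2.38e-07 m
rho = 2 * 50 / (4.78e-05 * 2.38e-07)
rho = 8.79e+12 1/m^2


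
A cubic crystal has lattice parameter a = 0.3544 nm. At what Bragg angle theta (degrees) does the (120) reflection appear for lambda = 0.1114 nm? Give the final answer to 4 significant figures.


d = a / sqrt(h^2+k^2+l^2)
d = 0.3544 / sqrt(5) = 0.158492 nm
lambda = 2*d*sin(theta)  =>  sin(theta) = lambda / (2*d)
sin(theta) = 0.1114 / (2 * 0.158492) = 0.351436
theta = 20.58 deg


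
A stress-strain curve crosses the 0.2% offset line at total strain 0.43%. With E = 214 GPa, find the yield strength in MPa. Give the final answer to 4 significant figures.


Offset strain = 0.002
Elastic strain at yield = total_strain - offset = 4.3e-03 - 0.002 = 2.3e-03
sigma_y = E * elastic_strain = 214000 * 2.3e-03
sigma_y = 492.2 MPa


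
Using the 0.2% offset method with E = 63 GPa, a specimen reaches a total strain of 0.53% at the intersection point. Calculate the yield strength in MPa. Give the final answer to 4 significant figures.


Offset strain = 0.002
Elastic strain at yield = total_strain - offset = 5.3e-03 - 0.002 = 3.3e-03
sigma_y = E * elastic_strain = 63000 * 3.3e-03
sigma_y = 207.9 MPa


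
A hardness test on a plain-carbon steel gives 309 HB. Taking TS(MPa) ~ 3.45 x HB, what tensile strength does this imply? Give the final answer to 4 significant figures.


TS (MPa) = 3.45 * HB
TS = 3.45 * 309
TS = 1066 MPa


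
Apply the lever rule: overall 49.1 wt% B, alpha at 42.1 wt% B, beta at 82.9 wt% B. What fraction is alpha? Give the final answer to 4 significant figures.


f_alpha = (C_beta - C0) / (C_beta - C_alpha)
f_alpha = (82.9 - 49.1) / (82.9 - 42.1)
f_alpha = 0.8284


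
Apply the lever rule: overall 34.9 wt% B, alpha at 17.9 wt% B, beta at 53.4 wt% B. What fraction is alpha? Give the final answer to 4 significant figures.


f_alpha = (C_beta - C0) / (C_beta - C_alpha)
f_alpha = (53.4 - 34.9) / (53.4 - 17.9)
f_alpha = 0.5211


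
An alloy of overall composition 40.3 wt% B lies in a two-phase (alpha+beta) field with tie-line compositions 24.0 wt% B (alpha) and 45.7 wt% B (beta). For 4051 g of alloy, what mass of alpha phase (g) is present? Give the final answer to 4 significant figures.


f_alpha = (C_beta - C0) / (C_beta - C_alpha)
f_alpha = (45.7 - 40.3) / (45.7 - 24.0) = 0.248848
m_alpha = f_alpha * m_total = 0.248848 * 4051 = 1008 g


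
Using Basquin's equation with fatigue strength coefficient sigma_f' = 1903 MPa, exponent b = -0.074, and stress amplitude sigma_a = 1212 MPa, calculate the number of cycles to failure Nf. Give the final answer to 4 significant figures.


sigma_a = sigma_f' * (2*Nf)^b
2*Nf = (sigma_a / sigma_f')^(1/b)
2*Nf = (1212 / 1903)^(1/-0.074)
2*Nf = 444.412
Nf = 222.2 cycles


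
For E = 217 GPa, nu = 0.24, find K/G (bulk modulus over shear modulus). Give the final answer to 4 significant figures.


G = E / (2*(1+nu))
G = 217 / (2*(1+0.24)) = 87.5 GPa
K = E / (3*(1-2*nu))
K = 217 / (3*(1-2*0.24)) = 139.103 GPa
K/G = 139.103 / 87.5 = 1.59


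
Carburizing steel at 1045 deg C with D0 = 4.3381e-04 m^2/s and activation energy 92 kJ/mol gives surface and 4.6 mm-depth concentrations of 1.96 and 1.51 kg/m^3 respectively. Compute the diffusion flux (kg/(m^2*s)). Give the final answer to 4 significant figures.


Step 1: D = D0 * exp(-Qd/(R*T))
T = 1045 + 273.15 = 1318.15 K
D = 4.3381e-04 * exp(-92e3 / (8.314 * 1318.15)) = 9.80533e-08 m^2/s
Step 2: J = D * (C1 - C2) / dx
J = 9.80533e-08 * (1.96 - 1.51) / 4.6e-03
J = 9.592e-06 kg/(m^2*s)


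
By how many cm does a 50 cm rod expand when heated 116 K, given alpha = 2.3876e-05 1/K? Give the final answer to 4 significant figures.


dL = L0 * alpha * dT
dL = 50 * 2.3876e-05 * 116
dL = 0.1385 cm


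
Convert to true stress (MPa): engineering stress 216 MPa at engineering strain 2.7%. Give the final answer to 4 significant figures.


sigma_true = sigma_eng * (1 + epsilon_eng)
sigma_true = 216 * (1 + 0.027)
sigma_true = 221.8 MPa


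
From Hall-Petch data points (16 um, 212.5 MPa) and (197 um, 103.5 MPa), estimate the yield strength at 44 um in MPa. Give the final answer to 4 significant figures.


sigma_y = sigma0 + k / sqrt(d)
1/sqrt(d1) = 1/sqrt(1.6e-05) = 250;  1/sqrt(d2) = 71.247
k = (sigma1 - sigma2) / (1/sqrt(d1) - 1/sqrt(d2)) = (212.5 - 103.5) / (250 - 71.247) = 0.60978 MPa*m^0.5
sigma0 = sigma1 - k/sqrt(d1) = 212.5 - 0.60978*250 = 60.055 MPa
sigma_y(d3) = 60.055 + 0.60978 / sqrt(4.4e-05) = 152 MPa


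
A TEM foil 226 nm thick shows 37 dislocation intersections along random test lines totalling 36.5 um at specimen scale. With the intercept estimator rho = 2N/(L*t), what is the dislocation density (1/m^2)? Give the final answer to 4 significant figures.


rho = 2N / (L * t)
L = 36.5 um = 3.65e-05 m, t = 226 nm = 2.26e-07 m
rho = 2 * 37 / (3.65e-05 * 2.26e-07)
rho = 8.971e+12 1/m^2


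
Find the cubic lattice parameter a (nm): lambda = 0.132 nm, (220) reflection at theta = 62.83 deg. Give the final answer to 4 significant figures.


d = lambda / (2*sin(theta))
d = 0.132 / (2*sin(62.83 deg))
d = 0.074186 nm
a = d * sqrt(h^2+k^2+l^2) = 0.074186 * sqrt(8)
a = 0.2098 nm


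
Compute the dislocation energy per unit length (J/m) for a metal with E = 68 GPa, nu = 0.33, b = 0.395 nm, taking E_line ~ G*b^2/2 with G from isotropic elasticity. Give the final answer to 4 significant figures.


Step 1: G = E / (2*(1+nu))
G = 68 / (2*(1+0.33)) = 25.5639 GPa = 2.55639e+10 Pa
Step 2: E_line = G*b^2/2
b = 0.395 nm = 3.95e-10 m
E_line = 0.5 * 2.55639e+10 * (3.95e-10)^2 = 1.994e-09 J/m


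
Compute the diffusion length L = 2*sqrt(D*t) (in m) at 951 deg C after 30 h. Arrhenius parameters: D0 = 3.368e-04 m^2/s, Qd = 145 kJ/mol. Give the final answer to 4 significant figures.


Step 1: D = D0 * exp(-Qd/(R*T))
T = 1224.15 K
D = 3.368e-04 * exp(-145e3 / (8.314 * 1224.15)) = 2.18766e-10 m^2/s
Step 2: L = 2*sqrt(D*t)
t = 30 h = 108000 s
L = 2*sqrt(2.18766e-10 * 108000) = 9.721e-03 m


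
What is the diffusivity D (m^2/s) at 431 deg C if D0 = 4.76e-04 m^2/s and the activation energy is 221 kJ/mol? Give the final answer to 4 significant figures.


D = D0 * exp(-Qd / (R*T))
T = 704.15 K
D = 4.76e-04 * exp(-221e3 / (8.314 * 704.15))
D = 1.919e-20 m^2/s


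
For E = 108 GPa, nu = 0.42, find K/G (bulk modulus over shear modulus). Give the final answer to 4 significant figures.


G = E / (2*(1+nu))
G = 108 / (2*(1+0.42)) = 38.0282 GPa
K = E / (3*(1-2*nu))
K = 108 / (3*(1-2*0.42)) = 225 GPa
K/G = 225 / 38.0282 = 5.917


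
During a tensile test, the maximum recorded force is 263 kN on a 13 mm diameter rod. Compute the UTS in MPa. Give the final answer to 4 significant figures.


A0 = pi*(d/2)^2 = pi*(13/2)^2 = 132.732 mm^2
UTS = F_max / A0 = 263*1000 / 132.732
UTS = 1981 MPa


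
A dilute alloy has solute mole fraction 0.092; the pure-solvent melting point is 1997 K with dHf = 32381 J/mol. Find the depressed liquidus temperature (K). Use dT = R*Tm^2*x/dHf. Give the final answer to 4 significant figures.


dT = R*Tm^2*x / dHf
dT = 8.314 * 1997^2 * 0.092 / 32381
dT = 94.2028 K
T_new = 1997 - 94.2028 = 1903 K


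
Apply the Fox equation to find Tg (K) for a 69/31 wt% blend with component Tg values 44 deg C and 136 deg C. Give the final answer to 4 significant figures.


1/Tg = w1/Tg1 + w2/Tg2 (in Kelvin)
Tg1 = 317.15 K, Tg2 = 409.15 K
1/Tg = 0.69/317.15 + 0.31/409.15
Tg = 340.9 K


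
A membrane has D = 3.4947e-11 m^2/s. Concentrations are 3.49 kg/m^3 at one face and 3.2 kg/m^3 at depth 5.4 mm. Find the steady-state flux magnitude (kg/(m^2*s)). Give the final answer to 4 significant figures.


J = -D * (dC/dx) = D * (C1 - C2) / dx
J = 3.4947e-11 * (3.49 - 3.2) / 5.4e-03
J = 1.877e-09 kg/(m^2*s)


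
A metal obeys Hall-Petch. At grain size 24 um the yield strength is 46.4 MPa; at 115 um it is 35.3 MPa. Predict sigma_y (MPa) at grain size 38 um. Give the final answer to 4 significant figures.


sigma_y = sigma0 + k / sqrt(d)
1/sqrt(d1) = 1/sqrt(2.4e-05) = 204.124;  1/sqrt(d2) = 93.2505
k = (sigma1 - sigma2) / (1/sqrt(d1) - 1/sqrt(d2)) = (46.4 - 35.3) / (204.124 - 93.2505) = 0.100114 MPa*m^0.5
sigma0 = sigma1 - k/sqrt(d1) = 46.4 - 0.100114*204.124 = 25.9643 MPa
sigma_y(d3) = 25.9643 + 0.100114 / sqrt(3.8e-05) = 42.2 MPa


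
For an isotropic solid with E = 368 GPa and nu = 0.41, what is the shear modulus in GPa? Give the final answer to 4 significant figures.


G = E / (2*(1+nu))
G = 368 / (2*(1+0.41))
G = 130.5 GPa


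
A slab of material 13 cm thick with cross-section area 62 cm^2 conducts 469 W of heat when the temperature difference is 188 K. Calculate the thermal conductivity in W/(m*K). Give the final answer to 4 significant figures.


k = Q*L / (A*dT)
L = 0.13 m, A = 6.2e-03 m^2
k = 469 * 0.13 / (6.2e-03 * 188)
k = 52.31 W/(m*K)


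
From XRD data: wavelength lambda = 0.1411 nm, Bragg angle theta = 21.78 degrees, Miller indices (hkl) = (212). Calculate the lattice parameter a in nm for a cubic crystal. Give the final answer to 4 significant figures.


d = lambda / (2*sin(theta))
d = 0.1411 / (2*sin(21.78 deg))
d = 0.190139 nm
a = d * sqrt(h^2+k^2+l^2) = 0.190139 * sqrt(9)
a = 0.5704 nm


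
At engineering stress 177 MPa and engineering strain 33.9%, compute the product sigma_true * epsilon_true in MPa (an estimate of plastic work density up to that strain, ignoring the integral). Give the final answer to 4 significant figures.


sigma_true = sigma_eng * (1 + epsilon_eng)
sigma_true = 177 * (1 + 0.339) = 237.003 MPa
epsilon_true = ln(1 + epsilon_eng)
epsilon_true = ln(1 + 0.339) = 0.291923
sigma_true * epsilon_true = 237.003 * 0.291923 = 69.19 MPa


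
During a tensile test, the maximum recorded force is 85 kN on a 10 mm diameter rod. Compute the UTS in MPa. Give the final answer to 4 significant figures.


A0 = pi*(d/2)^2 = pi*(10/2)^2 = 78.5398 mm^2
UTS = F_max / A0 = 85*1000 / 78.5398
UTS = 1082 MPa


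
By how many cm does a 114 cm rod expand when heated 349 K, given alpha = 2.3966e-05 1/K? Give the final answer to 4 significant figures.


dL = L0 * alpha * dT
dL = 114 * 2.3966e-05 * 349
dL = 0.9535 cm


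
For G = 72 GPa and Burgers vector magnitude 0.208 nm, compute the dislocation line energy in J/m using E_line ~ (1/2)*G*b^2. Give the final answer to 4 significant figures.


E = G*b^2/2
b = 0.208 nm = 2.08e-10 m
G = 72 GPa = 7.2e+10 Pa
E = 0.5 * 7.2e+10 * (2.08e-10)^2
E = 1.558e-09 J/m


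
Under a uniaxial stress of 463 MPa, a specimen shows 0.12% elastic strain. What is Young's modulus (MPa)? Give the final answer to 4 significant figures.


E = sigma / epsilon
epsilon = 0.12% = 1.2e-03
E = 463 / 1.2e-03
E = 385800 MPa


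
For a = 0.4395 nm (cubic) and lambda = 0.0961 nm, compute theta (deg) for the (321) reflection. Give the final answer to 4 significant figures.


d = a / sqrt(h^2+k^2+l^2)
d = 0.4395 / sqrt(14) = 0.117461 nm
lambda = 2*d*sin(theta)  =>  sin(theta) = lambda / (2*d)
sin(theta) = 0.0961 / (2 * 0.117461) = 0.409071
theta = 24.15 deg


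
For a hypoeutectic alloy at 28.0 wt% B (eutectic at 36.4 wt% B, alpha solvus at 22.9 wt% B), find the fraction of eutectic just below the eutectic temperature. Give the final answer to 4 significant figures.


f_primary = (C_e - C0) / (C_e - C_alpha_max)
f_primary = (36.4 - 28.0) / (36.4 - 22.9)
f_primary = 0.622222
f_eutectic = 1 - 0.622222 = 0.3778


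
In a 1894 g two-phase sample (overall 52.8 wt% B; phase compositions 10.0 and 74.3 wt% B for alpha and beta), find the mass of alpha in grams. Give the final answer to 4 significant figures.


f_alpha = (C_beta - C0) / (C_beta - C_alpha)
f_alpha = (74.3 - 52.8) / (74.3 - 10.0) = 0.33437
m_alpha = f_alpha * m_total = 0.33437 * 1894 = 633.3 g


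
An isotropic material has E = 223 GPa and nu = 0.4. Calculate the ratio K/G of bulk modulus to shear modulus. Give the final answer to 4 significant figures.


G = E / (2*(1+nu))
G = 223 / (2*(1+0.4)) = 79.6429 GPa
K = E / (3*(1-2*nu))
K = 223 / (3*(1-2*0.4)) = 371.667 GPa
K/G = 371.667 / 79.6429 = 4.667


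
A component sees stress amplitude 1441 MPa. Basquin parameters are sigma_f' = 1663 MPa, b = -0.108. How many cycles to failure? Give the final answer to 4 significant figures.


sigma_a = sigma_f' * (2*Nf)^b
2*Nf = (sigma_a / sigma_f')^(1/b)
2*Nf = (1441 / 1663)^(1/-0.108)
2*Nf = 3.76867
Nf = 1.884 cycles


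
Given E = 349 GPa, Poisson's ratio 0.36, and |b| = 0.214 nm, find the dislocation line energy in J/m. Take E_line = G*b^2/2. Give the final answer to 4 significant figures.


Step 1: G = E / (2*(1+nu))
G = 349 / (2*(1+0.36)) = 128.309 GPa = 1.28309e+11 Pa
Step 2: E_line = G*b^2/2
b = 0.214 nm = 2.14e-10 m
E_line = 0.5 * 1.28309e+11 * (2.14e-10)^2 = 2.938e-09 J/m


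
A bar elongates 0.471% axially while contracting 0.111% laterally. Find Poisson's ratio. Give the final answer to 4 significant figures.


nu = -epsilon_lat / epsilon_axial
Lateral strain is contraction (negative), so using magnitudes:
nu = 0.111 / 0.471
nu = 0.2357


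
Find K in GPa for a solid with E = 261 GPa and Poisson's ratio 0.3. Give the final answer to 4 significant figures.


K = E / (3*(1-2*nu))
K = 261 / (3*(1-2*0.3))
K = 217.5 GPa


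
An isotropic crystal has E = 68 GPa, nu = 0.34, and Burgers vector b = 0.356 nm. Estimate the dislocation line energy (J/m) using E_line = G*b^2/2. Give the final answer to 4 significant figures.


Step 1: G = E / (2*(1+nu))
G = 68 / (2*(1+0.34)) = 25.3731 GPa = 2.53731e+10 Pa
Step 2: E_line = G*b^2/2
b = 0.356 nm = 3.56e-10 m
E_line = 0.5 * 2.53731e+10 * (3.56e-10)^2 = 1.608e-09 J/m


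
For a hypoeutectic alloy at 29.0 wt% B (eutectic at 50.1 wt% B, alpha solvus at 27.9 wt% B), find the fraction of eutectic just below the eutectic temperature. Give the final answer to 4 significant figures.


f_primary = (C_e - C0) / (C_e - C_alpha_max)
f_primary = (50.1 - 29.0) / (50.1 - 27.9)
f_primary = 0.95045
f_eutectic = 1 - 0.95045 = 0.04955


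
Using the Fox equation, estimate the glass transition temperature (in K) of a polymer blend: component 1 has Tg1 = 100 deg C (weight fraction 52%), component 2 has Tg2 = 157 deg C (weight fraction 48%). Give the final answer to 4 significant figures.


1/Tg = w1/Tg1 + w2/Tg2 (in Kelvin)
Tg1 = 373.15 K, Tg2 = 430.15 K
1/Tg = 0.52/373.15 + 0.48/430.15
Tg = 398.5 K


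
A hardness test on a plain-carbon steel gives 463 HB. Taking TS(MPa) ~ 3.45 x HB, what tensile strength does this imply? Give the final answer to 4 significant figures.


TS (MPa) = 3.45 * HB
TS = 3.45 * 463
TS = 1597 MPa


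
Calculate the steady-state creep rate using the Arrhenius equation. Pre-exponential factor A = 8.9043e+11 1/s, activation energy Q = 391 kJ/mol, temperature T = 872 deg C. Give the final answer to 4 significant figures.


rate = A * exp(-Q / (R*T))
T = 872 + 273.15 = 1145.15 K
rate = 8.9043e+11 * exp(-391e3 / (8.314 * 1145.15))
rate = 1.3e-06 1/s


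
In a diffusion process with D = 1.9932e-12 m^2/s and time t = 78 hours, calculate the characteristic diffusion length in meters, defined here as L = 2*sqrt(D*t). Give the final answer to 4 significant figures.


t = 78 hr = 280800 s
Diffusion length = 2*sqrt(D*t)
= 2*sqrt(1.9932e-12 * 280800)
= 1.496e-03 m


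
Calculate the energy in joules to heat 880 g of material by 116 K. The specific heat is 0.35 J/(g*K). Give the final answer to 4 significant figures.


Q = m * cp * dT
Q = 880 * 0.35 * 116
Q = 35730 J


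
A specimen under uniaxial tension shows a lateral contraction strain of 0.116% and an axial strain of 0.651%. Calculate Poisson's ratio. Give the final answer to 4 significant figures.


nu = -epsilon_lat / epsilon_axial
Lateral strain is contraction (negative), so using magnitudes:
nu = 0.116 / 0.651
nu = 0.1782


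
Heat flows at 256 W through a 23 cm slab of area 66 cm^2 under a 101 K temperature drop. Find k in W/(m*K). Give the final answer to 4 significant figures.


k = Q*L / (A*dT)
L = 0.23 m, A = 6.6e-03 m^2
k = 256 * 0.23 / (6.6e-03 * 101)
k = 88.33 W/(m*K)


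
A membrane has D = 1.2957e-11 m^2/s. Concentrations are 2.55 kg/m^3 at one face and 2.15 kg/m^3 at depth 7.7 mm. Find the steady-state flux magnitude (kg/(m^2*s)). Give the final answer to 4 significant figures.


J = -D * (dC/dx) = D * (C1 - C2) / dx
J = 1.2957e-11 * (2.55 - 2.15) / 7.7e-03
J = 6.731e-10 kg/(m^2*s)


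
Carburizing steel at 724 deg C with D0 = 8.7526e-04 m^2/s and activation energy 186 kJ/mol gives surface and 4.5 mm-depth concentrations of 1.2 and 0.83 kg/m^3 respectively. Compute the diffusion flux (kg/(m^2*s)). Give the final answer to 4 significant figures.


Step 1: D = D0 * exp(-Qd/(R*T))
T = 724 + 273.15 = 997.15 K
D = 8.7526e-04 * exp(-186e3 / (8.314 * 997.15)) = 1.57897e-13 m^2/s
Step 2: J = D * (C1 - C2) / dx
J = 1.57897e-13 * (1.2 - 0.83) / 4.5e-03
J = 1.298e-11 kg/(m^2*s)


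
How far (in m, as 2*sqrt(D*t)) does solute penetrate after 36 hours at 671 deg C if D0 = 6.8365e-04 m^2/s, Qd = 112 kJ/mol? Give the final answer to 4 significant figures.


Step 1: D = D0 * exp(-Qd/(R*T))
T = 944.15 K
D = 6.8365e-04 * exp(-112e3 / (8.314 * 944.15)) = 4.34775e-10 m^2/s
Step 2: L = 2*sqrt(D*t)
t = 36 h = 129600 s
L = 2*sqrt(4.34775e-10 * 129600) = 0.01501 m


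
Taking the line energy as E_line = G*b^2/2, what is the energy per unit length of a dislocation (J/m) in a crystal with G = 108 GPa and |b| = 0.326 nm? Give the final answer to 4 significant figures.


E = G*b^2/2
b = 0.326 nm = 3.26e-10 m
G = 108 GPa = 1.08e+11 Pa
E = 0.5 * 1.08e+11 * (3.26e-10)^2
E = 5.739e-09 J/m


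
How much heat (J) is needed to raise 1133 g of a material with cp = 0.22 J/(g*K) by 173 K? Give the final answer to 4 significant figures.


Q = m * cp * dT
Q = 1133 * 0.22 * 173
Q = 43120 J


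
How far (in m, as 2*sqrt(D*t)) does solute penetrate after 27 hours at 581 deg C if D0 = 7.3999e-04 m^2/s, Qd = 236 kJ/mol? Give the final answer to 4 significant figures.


Step 1: D = D0 * exp(-Qd/(R*T))
T = 854.15 K
D = 7.3999e-04 * exp(-236e3 / (8.314 * 854.15)) = 2.73133e-18 m^2/s
Step 2: L = 2*sqrt(D*t)
t = 27 h = 97200 s
L = 2*sqrt(2.73133e-18 * 97200) = 1.031e-06 m


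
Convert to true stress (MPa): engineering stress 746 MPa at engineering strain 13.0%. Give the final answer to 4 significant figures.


sigma_true = sigma_eng * (1 + epsilon_eng)
sigma_true = 746 * (1 + 0.13)
sigma_true = 843 MPa


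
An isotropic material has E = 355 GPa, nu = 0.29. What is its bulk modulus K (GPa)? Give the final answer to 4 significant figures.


K = E / (3*(1-2*nu))
K = 355 / (3*(1-2*0.29))
K = 281.7 GPa


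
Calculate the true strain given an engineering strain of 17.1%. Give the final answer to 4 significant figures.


epsilon_true = ln(1 + epsilon_eng)
epsilon_true = ln(1 + 0.171)
epsilon_true = 0.1579


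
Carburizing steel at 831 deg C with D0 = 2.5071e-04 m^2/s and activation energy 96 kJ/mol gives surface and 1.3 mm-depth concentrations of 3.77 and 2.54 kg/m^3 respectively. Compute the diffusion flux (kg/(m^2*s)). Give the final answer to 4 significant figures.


Step 1: D = D0 * exp(-Qd/(R*T))
T = 831 + 273.15 = 1104.15 K
D = 2.5071e-04 * exp(-96e3 / (8.314 * 1104.15)) = 7.20248e-09 m^2/s
Step 2: J = D * (C1 - C2) / dx
J = 7.20248e-09 * (3.77 - 2.54) / 1.3e-03
J = 6.815e-06 kg/(m^2*s)


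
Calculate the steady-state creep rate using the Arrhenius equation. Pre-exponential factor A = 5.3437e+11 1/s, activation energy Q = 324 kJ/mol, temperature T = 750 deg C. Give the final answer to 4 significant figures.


rate = A * exp(-Q / (R*T))
T = 750 + 273.15 = 1023.15 K
rate = 5.3437e+11 * exp(-324e3 / (8.314 * 1023.15))
rate = 1.535e-05 1/s


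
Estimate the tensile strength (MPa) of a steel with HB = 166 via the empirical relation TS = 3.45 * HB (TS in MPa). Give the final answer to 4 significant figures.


TS (MPa) = 3.45 * HB
TS = 3.45 * 166
TS = 572.7 MPa


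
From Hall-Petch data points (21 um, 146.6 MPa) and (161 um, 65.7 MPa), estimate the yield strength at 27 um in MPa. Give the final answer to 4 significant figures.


sigma_y = sigma0 + k / sqrt(d)
1/sqrt(d1) = 1/sqrt(2.1e-05) = 218.218;  1/sqrt(d2) = 78.811
k = (sigma1 - sigma2) / (1/sqrt(d1) - 1/sqrt(d2)) = (146.6 - 65.7) / (218.218 - 78.811) = 0.580316 MPa*m^0.5
sigma0 = sigma1 - k/sqrt(d1) = 146.6 - 0.580316*218.218 = 19.9647 MPa
sigma_y(d3) = 19.9647 + 0.580316 / sqrt(2.7e-05) = 131.6 MPa


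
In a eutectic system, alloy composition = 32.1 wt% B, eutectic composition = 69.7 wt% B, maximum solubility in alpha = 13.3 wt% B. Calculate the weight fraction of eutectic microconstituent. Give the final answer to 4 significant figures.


f_primary = (C_e - C0) / (C_e - C_alpha_max)
f_primary = (69.7 - 32.1) / (69.7 - 13.3)
f_primary = 0.666667
f_eutectic = 1 - 0.666667 = 0.3333


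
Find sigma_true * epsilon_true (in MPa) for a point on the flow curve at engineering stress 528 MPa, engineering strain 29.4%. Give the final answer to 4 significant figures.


sigma_true = sigma_eng * (1 + epsilon_eng)
sigma_true = 528 * (1 + 0.294) = 683.232 MPa
epsilon_true = ln(1 + epsilon_eng)
epsilon_true = ln(1 + 0.294) = 0.257738
sigma_true * epsilon_true = 683.232 * 0.257738 = 176.1 MPa


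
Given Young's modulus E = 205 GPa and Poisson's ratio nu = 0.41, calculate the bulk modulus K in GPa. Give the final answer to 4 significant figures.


K = E / (3*(1-2*nu))
K = 205 / (3*(1-2*0.41))
K = 379.6 GPa


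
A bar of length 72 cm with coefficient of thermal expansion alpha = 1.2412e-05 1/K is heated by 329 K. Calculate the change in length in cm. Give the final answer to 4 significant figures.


dL = L0 * alpha * dT
dL = 72 * 1.2412e-05 * 329
dL = 0.294 cm


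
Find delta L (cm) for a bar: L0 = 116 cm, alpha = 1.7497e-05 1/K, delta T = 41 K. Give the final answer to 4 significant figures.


dL = L0 * alpha * dT
dL = 116 * 1.7497e-05 * 41
dL = 0.08322 cm


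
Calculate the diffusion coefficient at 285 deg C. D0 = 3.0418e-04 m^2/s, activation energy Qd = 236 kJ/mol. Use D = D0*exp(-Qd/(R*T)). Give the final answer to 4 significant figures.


D = D0 * exp(-Qd / (R*T))
T = 558.15 K
D = 3.0418e-04 * exp(-236e3 / (8.314 * 558.15))
D = 2.49e-26 m^2/s


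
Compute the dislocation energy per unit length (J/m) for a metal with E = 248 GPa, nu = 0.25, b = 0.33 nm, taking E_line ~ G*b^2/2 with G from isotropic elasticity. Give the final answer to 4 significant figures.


Step 1: G = E / (2*(1+nu))
G = 248 / (2*(1+0.25)) = 99.2 GPa = 9.92e+10 Pa
Step 2: E_line = G*b^2/2
b = 0.33 nm = 3.3e-10 m
E_line = 0.5 * 9.92e+10 * (3.3e-10)^2 = 5.401e-09 J/m


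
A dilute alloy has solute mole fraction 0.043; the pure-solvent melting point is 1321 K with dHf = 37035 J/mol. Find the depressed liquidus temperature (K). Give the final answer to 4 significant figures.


dT = R*Tm^2*x / dHf
dT = 8.314 * 1321^2 * 0.043 / 37035
dT = 16.845 K
T_new = 1321 - 16.845 = 1304 K


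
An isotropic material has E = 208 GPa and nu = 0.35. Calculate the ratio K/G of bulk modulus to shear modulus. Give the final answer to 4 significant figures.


G = E / (2*(1+nu))
G = 208 / (2*(1+0.35)) = 77.037 GPa
K = E / (3*(1-2*nu))
K = 208 / (3*(1-2*0.35)) = 231.111 GPa
K/G = 231.111 / 77.037 = 3


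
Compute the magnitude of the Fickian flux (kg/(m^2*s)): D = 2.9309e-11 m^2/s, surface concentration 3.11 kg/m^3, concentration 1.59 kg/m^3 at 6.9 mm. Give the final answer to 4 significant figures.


J = -D * (dC/dx) = D * (C1 - C2) / dx
J = 2.9309e-11 * (3.11 - 1.59) / 6.9e-03
J = 6.456e-09 kg/(m^2*s)


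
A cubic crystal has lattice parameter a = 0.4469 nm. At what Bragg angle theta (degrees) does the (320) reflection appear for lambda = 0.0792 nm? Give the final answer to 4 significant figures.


d = a / sqrt(h^2+k^2+l^2)
d = 0.4469 / sqrt(13) = 0.123948 nm
lambda = 2*d*sin(theta)  =>  sin(theta) = lambda / (2*d)
sin(theta) = 0.0792 / (2 * 0.123948) = 0.319489
theta = 18.63 deg


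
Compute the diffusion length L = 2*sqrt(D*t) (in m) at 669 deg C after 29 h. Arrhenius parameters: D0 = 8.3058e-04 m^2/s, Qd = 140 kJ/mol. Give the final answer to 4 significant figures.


Step 1: D = D0 * exp(-Qd/(R*T))
T = 942.15 K
D = 8.3058e-04 * exp(-140e3 / (8.314 * 942.15)) = 1.43624e-11 m^2/s
Step 2: L = 2*sqrt(D*t)
t = 29 h = 104400 s
L = 2*sqrt(1.43624e-11 * 104400) = 2.449e-03 m


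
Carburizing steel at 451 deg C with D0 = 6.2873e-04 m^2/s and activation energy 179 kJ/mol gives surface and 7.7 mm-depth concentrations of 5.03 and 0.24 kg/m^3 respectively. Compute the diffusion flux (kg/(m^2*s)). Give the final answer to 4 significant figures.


Step 1: D = D0 * exp(-Qd/(R*T))
T = 451 + 273.15 = 724.15 K
D = 6.2873e-04 * exp(-179e3 / (8.314 * 724.15)) = 7.69675e-17 m^2/s
Step 2: J = D * (C1 - C2) / dx
J = 7.69675e-17 * (5.03 - 0.24) / 7.7e-03
J = 4.788e-14 kg/(m^2*s)


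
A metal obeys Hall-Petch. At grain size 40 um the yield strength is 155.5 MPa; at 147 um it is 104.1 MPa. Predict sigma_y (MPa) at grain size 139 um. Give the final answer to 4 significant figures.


sigma_y = sigma0 + k / sqrt(d)
1/sqrt(d1) = 1/sqrt(4e-05) = 158.114;  1/sqrt(d2) = 82.4786
k = (sigma1 - sigma2) / (1/sqrt(d1) - 1/sqrt(d2)) = (155.5 - 104.1) / (158.114 - 82.4786) = 0.679577 MPa*m^0.5
sigma0 = sigma1 - k/sqrt(d1) = 155.5 - 0.679577*158.114 = 48.0494 MPa
sigma_y(d3) = 48.0494 + 0.679577 / sqrt(1.39e-04) = 105.7 MPa


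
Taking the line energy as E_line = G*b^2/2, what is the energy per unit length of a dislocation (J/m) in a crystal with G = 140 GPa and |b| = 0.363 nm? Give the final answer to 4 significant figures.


E = G*b^2/2
b = 0.363 nm = 3.63e-10 m
G = 140 GPa = 1.4e+11 Pa
E = 0.5 * 1.4e+11 * (3.63e-10)^2
E = 9.224e-09 J/m


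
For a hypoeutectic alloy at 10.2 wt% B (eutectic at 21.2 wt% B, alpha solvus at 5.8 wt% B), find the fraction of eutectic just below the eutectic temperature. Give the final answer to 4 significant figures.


f_primary = (C_e - C0) / (C_e - C_alpha_max)
f_primary = (21.2 - 10.2) / (21.2 - 5.8)
f_primary = 0.714286
f_eutectic = 1 - 0.714286 = 0.2857
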